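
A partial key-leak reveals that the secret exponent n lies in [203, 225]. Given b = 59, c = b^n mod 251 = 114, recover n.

214

Compute 59^203 mod 251 = 53, then multiply by 59 repeatedly:
  59^203=53  59^204=115  59^205=8  59^206=221  59^207=238
  59^208=237  59^209=178  59^210=211  59^211=150  59^212=65
  59^213=70  59^214=114
Found 114 at exponent 214.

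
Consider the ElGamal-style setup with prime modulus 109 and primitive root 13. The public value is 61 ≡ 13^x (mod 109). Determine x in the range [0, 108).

34

Baby-step giant-step with m = ceil(sqrt(108)) = 11.
Baby table (13^j mod 109 for j=0..10):
  0:1  1:13  2:60  3:17  4:3  5:39  6:71  7:51
  8:9  9:8  10:104
Giant step factor: 13^(-11) ≡ 57 (mod 109).
Scan 61·57^i mod 109 for i = 0, 1, …:
  i=0: 61   i=1: 98   i=2: 27   i=3: 13
Match at i=3, j=1: x = 3·11 + 1 = 34.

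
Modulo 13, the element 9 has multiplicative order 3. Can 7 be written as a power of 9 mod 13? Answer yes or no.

no

7 ∈ ⟨9⟩ iff 7^3 ≡ 1 (mod 13), since |⟨9⟩| = 3.
7^3 mod 13 = 5.
Since 5 ≠ 1, 7 does not lie in the subgroup.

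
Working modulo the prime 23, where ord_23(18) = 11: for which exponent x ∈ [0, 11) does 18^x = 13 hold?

3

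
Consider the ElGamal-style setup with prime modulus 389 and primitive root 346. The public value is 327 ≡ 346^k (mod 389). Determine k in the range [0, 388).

Successive powers of 346 modulo 389:
  346^0=1  346^1=346  346^2=293  346^3=238  346^4=269  346^5=103
  346^6=239  346^7=226  346^8=7  346^9=88  346^10=106  346^11=110
  346^12=327
So 346^12 ≡ 327 (mod 389), giving k = 12.

12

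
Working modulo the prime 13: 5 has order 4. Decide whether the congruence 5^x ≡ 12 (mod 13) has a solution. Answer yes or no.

yes

12 ∈ ⟨5⟩ iff 12^4 ≡ 1 (mod 13), since |⟨5⟩| = 4.
12^4 mod 13 = 1.
Since 1 = 1, 12 lies in the subgroup.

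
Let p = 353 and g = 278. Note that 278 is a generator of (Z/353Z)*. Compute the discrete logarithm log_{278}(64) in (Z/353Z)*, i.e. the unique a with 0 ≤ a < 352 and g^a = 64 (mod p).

Baby-step giant-step with m = ceil(sqrt(352)) = 19.
Baby table (278^j mod 353 for j=0..18):
  0:1  1:278  2:330  3:313  4:176  5:214  6:188  7:20
  8:265  9:246  10:259  11:343  12:44  13:230  14:47  15:5
  16:331  17:238  18:153
Giant step factor: 278^(-19) ≡ 282 (mod 353).
Scan 64·282^i mod 353 for i = 0, 1, …:
  i=0: 64   i=1: 45   i=2: 335   i=3: 219
  i=4: 336   i=5: 148   i=6: 82   i=7: 179
  i=8: 352   i=9: 71     …   i=16: 171
  i=17: 214
Match at i=17, j=5: a = 17·19 + 5 = 328.

328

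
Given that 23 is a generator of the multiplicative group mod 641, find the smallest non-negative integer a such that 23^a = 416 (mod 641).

146

Baby-step giant-step with m = ceil(sqrt(640)) = 26.
Baby table (23^j mod 641 for j=0..25):
  0:1  1:23  2:529  3:629  4:365  5:62  6:144  7:107
  8:538  9:195  10:639  11:595  12:224  13:24  14:552  15:517
  16:353  17:427  18:206  19:251  20:4  21:92  22:193  23:593
  24:178  25:248
Giant step factor: 23^(-26) ≡ 355 (mod 641).
Scan 416·355^i mod 641 for i = 0, 1, …:
  i=0: 416   i=1: 250   i=2: 292   i=3: 459
  i=4: 131   i=5: 353
Match at i=5, j=16: a = 5·26 + 16 = 146.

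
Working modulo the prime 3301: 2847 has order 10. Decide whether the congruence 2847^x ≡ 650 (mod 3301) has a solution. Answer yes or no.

no

⟨2847⟩ has order 10; its elements mod 3301 are {1, 84, 454, 1454, 1476, 1825, 1847, 2847, 3217, 3300}.
650 is not in this set.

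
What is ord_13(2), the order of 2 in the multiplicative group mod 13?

The order of 2 must divide p − 1 = 12 = 2^2 · 3.
Divisors: 1, 2, 3, 4, 6, 12.
Check each in increasing order: 2^1 ≡ 2;  2^2 ≡ 4;  2^3 ≡ 8;  2^4 ≡ 3;  2^6 ≡ 12;  2^12 ≡ 1.
Smallest exponent giving 1 is 12.

12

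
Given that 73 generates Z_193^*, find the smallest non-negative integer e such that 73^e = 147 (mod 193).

Baby-step giant-step with m = ceil(sqrt(192)) = 14.
Baby table (73^j mod 193 for j=0..13):
  0:1  1:73  2:118  3:122  4:28  5:114  6:23  7:135
  8:12  9:104  10:65  11:113  12:143  13:17
Giant step factor: 73^(-14) ≡ 100 (mod 193).
Scan 147·100^i mod 193 for i = 0, 1, …:
  i=0: 147   i=1: 32   i=2: 112   i=3: 6
  i=4: 21   i=5: 170   i=6: 16   i=7: 56
  i=8: 3   i=9: 107   i=10: 85   i=11: 8
  i=12: 28
Match at i=12, j=4: e = 12·14 + 4 = 172.

172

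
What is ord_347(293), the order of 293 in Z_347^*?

The order of 293 must divide p − 1 = 346 = 2 · 173.
Divisors: 1, 2, 173, 346.
Check each in increasing order: 293^1 ≡ 293;  293^2 ≡ 140;  293^173 ≡ 1.
Smallest exponent giving 1 is 173.

173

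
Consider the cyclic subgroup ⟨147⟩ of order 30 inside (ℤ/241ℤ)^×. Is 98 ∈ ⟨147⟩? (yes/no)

98 ∈ ⟨147⟩ iff 98^30 ≡ 1 (mod 241), since |⟨147⟩| = 30.
98^30 mod 241 = 1.
Since 1 = 1, 98 lies in the subgroup.

yes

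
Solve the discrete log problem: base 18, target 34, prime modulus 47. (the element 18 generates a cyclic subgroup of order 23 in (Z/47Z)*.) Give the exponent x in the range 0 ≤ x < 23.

22

Successive powers of 18 modulo 47:
  18^0=1  18^1=18  18^2=42  18^3=4  18^4=25  18^5=27
  18^6=16  18^7=6  18^8=14  18^9=17  18^10=24  18^11=9
  18^12=21  18^13=2  18^14=36  18^15=37  18^16=8  18^17=3
  18^18=7  18^19=32  18^20=12  18^21=28  18^22=34
So 18^22 ≡ 34 (mod 47), giving x = 22.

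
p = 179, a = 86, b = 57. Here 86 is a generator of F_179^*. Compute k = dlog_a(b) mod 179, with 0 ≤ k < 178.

2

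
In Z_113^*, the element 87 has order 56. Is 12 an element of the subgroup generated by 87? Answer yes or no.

12 ∈ ⟨87⟩ iff 12^56 ≡ 1 (mod 113), since |⟨87⟩| = 56.
12^56 mod 113 = 112.
Since 112 ≠ 1, 12 does not lie in the subgroup.

no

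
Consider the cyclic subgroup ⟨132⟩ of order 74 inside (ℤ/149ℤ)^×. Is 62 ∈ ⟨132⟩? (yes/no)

no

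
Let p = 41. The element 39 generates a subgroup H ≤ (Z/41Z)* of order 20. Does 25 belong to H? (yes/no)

yes

⟨39⟩ has order 20; its elements mod 41 are {1, 2, 4, 5, 8, 9, 10, 16, 18, 20, 21, 23, 25, 31, 32, 33, 36, 37, 39, 40}.
25 is in this set.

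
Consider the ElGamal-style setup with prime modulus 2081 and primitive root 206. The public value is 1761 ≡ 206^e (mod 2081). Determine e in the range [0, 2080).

1336

Baby-step giant-step with m = ceil(sqrt(2080)) = 46.
Baby table (206^j mod 2081 for j=0..45):
  0:1  1:206  2:816  3:1616  4:2017  5:1383  6:1882  7:626
  8:2015  9:971  10:250  11:1556  12:62  13:286  14:648  15:304
  16:194  17:425  18:148  19:1354  20:70  21:1934  22:933  23:746
  24:1763  25:1084  26:637  27:119  28:1623  29:1378  30:852  31:708
  32:178  33:1291  34:1659  35:470  36:1094  37:616  38:2036  39:1135
  40:738  41:115  42:799  43:195  44:631  45:964
Giant step factor: 206^(-46) ≡ 728 (mod 2081).
Scan 1761·728^i mod 2081 for i = 0, 1, …:
  i=0: 1761   i=1: 112   i=2: 377   i=3: 1845
  i=4: 915   i=5: 200   i=6: 2011   i=7: 1065
  i=8: 1188   i=9: 1249     …   i=28: 1236
  i=29: 816
Match at i=29, j=2: e = 29·46 + 2 = 1336.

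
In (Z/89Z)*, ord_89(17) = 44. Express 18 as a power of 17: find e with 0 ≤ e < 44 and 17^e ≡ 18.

Baby-step giant-step with m = ceil(sqrt(44)) = 7.
Baby table (17^j mod 89 for j=0..6):
  0:1  1:17  2:22  3:18  4:39  5:40  6:57
Giant step factor: 17^(-7) ≡ 80 (mod 89).
Scan 18·80^i mod 89 for i = 0, 1, …:
  i=0: 18
Match at i=0, j=3: e = 0·7 + 3 = 3.

3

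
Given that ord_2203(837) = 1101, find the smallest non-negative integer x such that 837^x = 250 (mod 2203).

1095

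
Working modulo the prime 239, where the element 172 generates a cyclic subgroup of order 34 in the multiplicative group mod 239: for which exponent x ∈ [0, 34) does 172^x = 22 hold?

Successive powers of 172 modulo 239:
  172^0=1  172^1=172  172^2=187  172^3=138  172^4=75  172^5=233
  172^6=163  172^7=73  172^8=128  172^9=28  172^10=36  172^11=217
  172^12=40  172^13=188  172^14=71  172^15=23  172^16=132  172^17=238
  172^18=67  172^19=52  172^20=101  172^21=164  172^22=6  172^23=76
  172^24=166  172^25=111  172^26=211  172^27=203  172^28=22
So 172^28 ≡ 22 (mod 239), giving x = 28.

28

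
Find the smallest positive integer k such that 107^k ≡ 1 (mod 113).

The order of 107 must divide p − 1 = 112 = 2^4 · 7.
Divisors: 1, 2, 4, 7, 8, 14, 16, 28, 56, 112.
Check each in increasing order: 107^1 ≡ 107;  107^2 ≡ 36;  107^4 ≡ 53;  107^7 ≡ 78;  107^8 ≡ 97;  107^14 ≡ 95;  107^16 ≡ 30;  107^28 ≡ 98;  107^56 ≡ 112;  107^112 ≡ 1.
Smallest exponent giving 1 is 112.

112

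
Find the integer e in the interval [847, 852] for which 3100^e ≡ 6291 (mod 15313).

Compute 3100^847 mod 15313 = 10420, then multiply by 3100 repeatedly:
  3100^847=10420  3100^848=6883  3100^849=6291
Found 6291 at exponent 849.

849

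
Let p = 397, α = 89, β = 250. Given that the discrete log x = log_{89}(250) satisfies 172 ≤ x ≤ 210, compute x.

174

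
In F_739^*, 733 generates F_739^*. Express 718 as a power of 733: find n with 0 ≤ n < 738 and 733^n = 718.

Baby-step giant-step with m = ceil(sqrt(738)) = 28.
Baby table (733^j mod 739 for j=0..27):
  0:1  1:733  2:36  3:523  4:557  5:353  6:99  7:145
  8:608  9:47  10:457  11:214  12:194  13:314  14:333  15:219
  16:164  17:494  18:731  19:48  20:451  21:250  22:717  23:132
  24:686  25:318  26:309  27:363
Giant step factor: 733^(-28) ≡ 379 (mod 739).
Scan 718·379^i mod 739 for i = 0, 1, …:
  i=0: 718   i=1: 170   i=2: 137   i=3: 193
  i=4: 725   i=5: 606   i=6: 584   i=7: 375
  i=8: 237   i=9: 404   i=10: 143   i=11: 250
Match at i=11, j=21: n = 11·28 + 21 = 329.

329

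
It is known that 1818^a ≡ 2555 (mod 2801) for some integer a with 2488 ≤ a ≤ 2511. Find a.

2508

Compute 1818^2488 mod 2801 = 1848, then multiply by 1818 repeatedly:
  1818^2488=1848  1818^2489=1265  1818^2490=149  1818^2491=1986  1818^2492=59
  1818^2493=824  1818^2494=2298  1818^2495=1473  1818^2496=158  1818^2497=1542
  1818^2498=2356  1818^2499=479  1818^2500=2512  1818^2501=1186  1818^2502=2179
  1818^2503=808  1818^2504=1220  1818^2505=2369  1818^2506=1705  1818^2507=1784
  1818^2508=2555
Found 2555 at exponent 2508.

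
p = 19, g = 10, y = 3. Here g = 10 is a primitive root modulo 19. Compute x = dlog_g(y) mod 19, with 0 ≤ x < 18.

Successive powers of 10 modulo 19:
  10^0=1  10^1=10  10^2=5  10^3=12  10^4=6  10^5=3
So 10^5 ≡ 3 (mod 19), giving x = 5.

5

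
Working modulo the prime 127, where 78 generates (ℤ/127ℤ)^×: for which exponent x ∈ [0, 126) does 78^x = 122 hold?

Baby-step giant-step with m = ceil(sqrt(126)) = 12.
Baby table (78^j mod 127 for j=0..11):
  0:1  1:78  2:115  3:80  4:17  5:56  6:50  7:90
  8:35  9:63  10:88  11:6
Giant step factor: 78^(-12) ≡ 73 (mod 127).
Scan 122·73^i mod 127 for i = 0, 1, …:
  i=0: 122   i=1: 16   i=2: 25   i=3: 47
  i=4: 2   i=5: 19   i=6: 117   i=7: 32
  i=8: 50
Match at i=8, j=6: x = 8·12 + 6 = 102.

102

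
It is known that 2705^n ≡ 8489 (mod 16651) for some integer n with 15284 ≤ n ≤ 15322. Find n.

15294

Compute 2705^15284 mod 16651 = 6005, then multiply by 2705 repeatedly:
  2705^15284=6005  2705^15285=8800  2705^15286=9721  2705^15287=3376  2705^15288=7332
  2705^15289=1719  2705^15290=4266  2705^15291=387  2705^15292=14473  2705^15293=2964
  2705^15294=8489
Found 8489 at exponent 15294.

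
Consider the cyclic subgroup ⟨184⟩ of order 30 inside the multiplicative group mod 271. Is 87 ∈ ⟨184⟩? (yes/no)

87 ∈ ⟨184⟩ iff 87^30 ≡ 1 (mod 271), since |⟨184⟩| = 30.
87^30 mod 271 = 1.
Since 1 = 1, 87 lies in the subgroup.

yes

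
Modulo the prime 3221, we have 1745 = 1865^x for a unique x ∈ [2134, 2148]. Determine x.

2148

Compute 1865^2134 mod 3221 = 1362, then multiply by 1865 repeatedly:
  1865^2134=1362  1865^2135=1982  1865^2136=1943  1865^2137=70  1865^2138=1710
  1865^2139=360  1865^2140=1432  1865^2141=471  1865^2142=2303  1865^2143=1502
  1865^2144=2181  1865^2145=2663  1865^2146=2934  1865^2147=2652  1865^2148=1745
Found 1745 at exponent 2148.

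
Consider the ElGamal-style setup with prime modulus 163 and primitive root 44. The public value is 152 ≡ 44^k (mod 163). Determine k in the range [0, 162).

Baby-step giant-step with m = ceil(sqrt(162)) = 13.
Baby table (44^j mod 163 for j=0..12):
  0:1  1:44  2:143  3:98  4:74  5:159  6:150  7:80
  8:97  9:30  10:16  11:52  12:6
Giant step factor: 44^(-13) ≡ 92 (mod 163).
Scan 152·92^i mod 163 for i = 0, 1, …:
  i=0: 152   i=1: 129   i=2: 132   i=3: 82
  i=4: 46   i=5: 157   i=6: 100   i=7: 72
  i=8: 104   i=9: 114   i=10: 56   i=11: 99
  i=12: 143
Match at i=12, j=2: k = 12·13 + 2 = 158.

158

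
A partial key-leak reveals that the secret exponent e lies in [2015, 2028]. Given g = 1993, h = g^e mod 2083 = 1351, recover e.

2020

Compute 1993^2015 mod 2083 = 143, then multiply by 1993 repeatedly:
  1993^2015=143  1993^2016=1711  1993^2017=152  1993^2018=901  1993^2019=147
  1993^2020=1351
Found 1351 at exponent 2020.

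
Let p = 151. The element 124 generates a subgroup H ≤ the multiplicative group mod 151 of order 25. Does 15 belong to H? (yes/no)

⟨124⟩ has order 25; its elements mod 151 are {1, 8, 9, 19, 20, 29, 44, 50, 59, 64, 68, 72, 78, 81, 84, 86, 91, 94, 98, 110, 123, 124, 125, 127, 148}.
15 is not in this set.

no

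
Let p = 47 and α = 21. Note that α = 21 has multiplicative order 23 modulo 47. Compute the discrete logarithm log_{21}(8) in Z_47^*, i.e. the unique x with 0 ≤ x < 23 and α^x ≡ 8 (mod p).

Successive powers of 21 modulo 47:
  21^0=1  21^1=21  21^2=18  21^3=2  21^4=42  21^5=36
  21^6=4  21^7=37  21^8=25  21^9=8
So 21^9 ≡ 8 (mod 47), giving x = 9.

9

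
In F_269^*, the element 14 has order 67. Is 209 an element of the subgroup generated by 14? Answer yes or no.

209 ∈ ⟨14⟩ iff 209^67 ≡ 1 (mod 269), since |⟨14⟩| = 67.
209^67 mod 269 = 187.
Since 187 ≠ 1, 209 does not lie in the subgroup.

no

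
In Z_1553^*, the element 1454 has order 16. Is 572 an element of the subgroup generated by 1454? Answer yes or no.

572 ∈ ⟨1454⟩ iff 572^16 ≡ 1 (mod 1553), since |⟨1454⟩| = 16.
572^16 mod 1553 = 1293.
Since 1293 ≠ 1, 572 does not lie in the subgroup.

no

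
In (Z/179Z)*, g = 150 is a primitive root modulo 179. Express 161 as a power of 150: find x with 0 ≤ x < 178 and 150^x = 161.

Baby-step giant-step with m = ceil(sqrt(178)) = 14.
Baby table (150^j mod 179 for j=0..13):
  0:1  1:150  2:125  3:134  4:52  5:103  6:56  7:166
  8:19  9:165  10:48  11:40  12:93  13:167
Giant step factor: 150^(-14) ≡ 161 (mod 179).
Scan 161·161^i mod 179 for i = 0, 1, …:
  i=0: 161   i=1: 145   i=2: 75   i=3: 82
  i=4: 135   i=5: 76   i=6: 64   i=7: 101
  i=8: 151   i=9: 146   i=10: 57   i=11: 48
Match at i=11, j=10: x = 11·14 + 10 = 164.

164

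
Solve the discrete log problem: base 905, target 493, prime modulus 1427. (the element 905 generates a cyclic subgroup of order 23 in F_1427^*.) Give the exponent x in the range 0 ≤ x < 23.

7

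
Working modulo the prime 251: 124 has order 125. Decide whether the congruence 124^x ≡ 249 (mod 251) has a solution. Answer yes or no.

249 ∈ ⟨124⟩ iff 249^125 ≡ 1 (mod 251), since |⟨124⟩| = 125.
249^125 mod 251 = 1.
Since 1 = 1, 249 lies in the subgroup.

yes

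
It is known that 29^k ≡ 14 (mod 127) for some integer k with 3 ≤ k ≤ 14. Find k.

Compute 29^3 mod 127 = 5, then multiply by 29 repeatedly:
  29^3=5  29^4=18  29^5=14
Found 14 at exponent 5.

5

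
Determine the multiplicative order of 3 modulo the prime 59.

The order of 3 must divide p − 1 = 58 = 2 · 29.
Divisors: 1, 2, 29, 58.
Check each in increasing order: 3^1 ≡ 3;  3^2 ≡ 9;  3^29 ≡ 1.
Smallest exponent giving 1 is 29.

29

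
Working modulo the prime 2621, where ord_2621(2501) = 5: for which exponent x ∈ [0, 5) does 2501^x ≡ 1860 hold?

Successive powers of 2501 modulo 2621:
  2501^0=1  2501^1=2501  2501^2=1295  2501^3=1860
So 2501^3 ≡ 1860 (mod 2621), giving x = 3.

3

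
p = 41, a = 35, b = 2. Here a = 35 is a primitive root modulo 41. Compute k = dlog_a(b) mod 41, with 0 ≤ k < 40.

26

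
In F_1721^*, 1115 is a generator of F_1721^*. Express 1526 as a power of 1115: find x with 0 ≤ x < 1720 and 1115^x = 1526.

Baby-step giant-step with m = ceil(sqrt(1720)) = 42.
Baby table (1115^j mod 1721 for j=0..41):
  0:1  1:1115  2:663  3:936  4:714  5:1008  6:107  7:556
  8:380  9:334  10:674  11:1154  12:1123  13:978  14:1077  15:1318
  16:1557  17:1287  18:1412  19:1386  20:1653  21:1625  22:1383  23:29
  24:1357  25:296  26:1329  27:54  28:1696  29:1382  30:635  31:694
  32:1081  33:615  34:767  35:1589  36:826  37:255  38:360  39:407
  40:1182  41:1365
Giant step factor: 1115^(-42) ≡ 1552 (mod 1721).
Scan 1526·1552^i mod 1721 for i = 0, 1, …:
  i=0: 1526   i=1: 256   i=2: 1482   i=3: 808
  i=4: 1128   i=5: 399   i=6: 1409   i=7: 1098
  i=8: 306   i=9: 1637   i=10: 428   i=11: 1671
  i=12: 1566   i=13: 380
Match at i=13, j=8: x = 13·42 + 8 = 554.

554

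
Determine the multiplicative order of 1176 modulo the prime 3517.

The order of 1176 must divide p − 1 = 3516 = 2^2 · 3 · 293.
Divisors: 1, 2, 3, 4, 6, 12, 293, 586, 879, 1172, 1758, 3516.
Check each in increasing order: 1176^1 ≡ 1176;  1176^2 ≡ 795;  1176^3 ≡ 2915;  1176^4 ≡ 2482;  1176^6 ≡ 153;  1176^12 ≡ 2307;  1176^293 ≡ 3133;  1176^586 ≡ 3259;  1176^879 ≡ 596;  1176^1172 ≡ 3258;  1176^1758 ≡ 3516;  1176^3516 ≡ 1.
Smallest exponent giving 1 is 3516.

3516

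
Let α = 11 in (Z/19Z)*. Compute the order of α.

3

The order of 11 must divide p − 1 = 18 = 2 · 3^2.
Divisors: 1, 2, 3, 6, 9, 18.
Check each in increasing order: 11^1 ≡ 11;  11^2 ≡ 7;  11^3 ≡ 1.
Smallest exponent giving 1 is 3.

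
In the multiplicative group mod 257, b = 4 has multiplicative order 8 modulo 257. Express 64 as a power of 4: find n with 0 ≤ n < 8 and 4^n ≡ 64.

3

Successive powers of 4 modulo 257:
  4^0=1  4^1=4  4^2=16  4^3=64
So 4^3 ≡ 64 (mod 257), giving n = 3.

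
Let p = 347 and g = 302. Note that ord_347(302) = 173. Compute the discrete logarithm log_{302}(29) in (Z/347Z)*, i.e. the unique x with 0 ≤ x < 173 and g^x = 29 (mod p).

Baby-step giant-step with m = ceil(sqrt(173)) = 14.
Baby table (302^j mod 347 for j=0..13):
  0:1  1:302  2:290  3:136  4:126  5:229  6:105  7:133
  8:261  9:53  10:44  11:102  12:268  13:85
Giant step factor: 302^(-14) ≡ 130 (mod 347).
Scan 29·130^i mod 347 for i = 0, 1, …:
  i=0: 29   i=1: 300   i=2: 136
Match at i=2, j=3: x = 2·14 + 3 = 31.

31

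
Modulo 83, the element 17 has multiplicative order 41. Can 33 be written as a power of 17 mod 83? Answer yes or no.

yes

33 ∈ ⟨17⟩ iff 33^41 ≡ 1 (mod 83), since |⟨17⟩| = 41.
33^41 mod 83 = 1.
Since 1 = 1, 33 lies in the subgroup.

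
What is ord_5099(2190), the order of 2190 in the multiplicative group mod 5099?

The order of 2190 must divide p − 1 = 5098 = 2 · 2549.
Divisors: 1, 2, 2549, 5098.
Check each in increasing order: 2190^1 ≡ 2190;  2190^2 ≡ 3040;  2190^2549 ≡ 1.
Smallest exponent giving 1 is 2549.

2549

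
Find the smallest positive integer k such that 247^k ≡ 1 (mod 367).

122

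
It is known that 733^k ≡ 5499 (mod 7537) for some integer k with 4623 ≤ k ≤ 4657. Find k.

4624

Compute 733^4623 mod 7537 = 3339, then multiply by 733 repeatedly:
  733^4623=3339  733^4624=5499
Found 5499 at exponent 4624.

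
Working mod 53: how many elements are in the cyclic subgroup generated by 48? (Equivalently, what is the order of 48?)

52

The order of 48 must divide p − 1 = 52 = 2^2 · 13.
Divisors: 1, 2, 4, 13, 26, 52.
Check each in increasing order: 48^1 ≡ 48;  48^2 ≡ 25;  48^4 ≡ 42;  48^13 ≡ 30;  48^26 ≡ 52;  48^52 ≡ 1.
Smallest exponent giving 1 is 52.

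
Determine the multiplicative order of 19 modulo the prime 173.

172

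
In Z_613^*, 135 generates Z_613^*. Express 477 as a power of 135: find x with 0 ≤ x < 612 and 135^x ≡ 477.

Baby-step giant-step with m = ceil(sqrt(612)) = 25.
Baby table (135^j mod 613 for j=0..24):
  0:1  1:135  2:448  3:406  4:253  5:440  6:552  7:347
  8:257  9:367  10:505  11:132  12:43  13:288  14:261  15:294
  16:458  17:530  18:442  19:209  20:17  21:456  22:260  23:159
  24:10
Giant step factor: 135^(-25) ≡ 351 (mod 613).
Scan 477·351^i mod 613 for i = 0, 1, …:
  i=0: 477   i=1: 78   i=2: 406
Match at i=2, j=3: x = 2·25 + 3 = 53.

53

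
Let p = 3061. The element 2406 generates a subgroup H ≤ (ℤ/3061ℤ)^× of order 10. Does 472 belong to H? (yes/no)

yes

⟨2406⟩ has order 10; its elements mod 3061 are {1, 472, 485, 655, 669, 2392, 2406, 2576, 2589, 3060}.
472 is in this set.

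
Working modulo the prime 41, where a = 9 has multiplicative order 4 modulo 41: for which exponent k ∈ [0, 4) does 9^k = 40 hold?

Successive powers of 9 modulo 41:
  9^0=1  9^1=9  9^2=40
So 9^2 ≡ 40 (mod 41), giving k = 2.

2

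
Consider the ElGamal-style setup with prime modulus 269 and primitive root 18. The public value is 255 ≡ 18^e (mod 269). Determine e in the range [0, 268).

150

Baby-step giant-step with m = ceil(sqrt(268)) = 17.
Baby table (18^j mod 269 for j=0..16):
  0:1  1:18  2:55  3:183  4:66  5:112  6:133  7:242
  8:52  9:129  10:170  11:101  12:204  13:175  14:191  15:210
  16:14
Giant step factor: 18^(-17) ≡ 174 (mod 269).
Scan 255·174^i mod 269 for i = 0, 1, …:
  i=0: 255   i=1: 254   i=2: 80   i=3: 201
  i=4: 4   i=5: 158   i=6: 54   i=7: 250
  i=8: 191
Match at i=8, j=14: e = 8·17 + 14 = 150.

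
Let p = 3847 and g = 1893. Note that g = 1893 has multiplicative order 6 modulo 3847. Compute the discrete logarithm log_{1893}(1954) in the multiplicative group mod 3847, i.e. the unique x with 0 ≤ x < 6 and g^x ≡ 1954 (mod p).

Successive powers of 1893 modulo 3847:
  1893^0=1  1893^1=1893  1893^2=1892  1893^3=3846  1893^4=1954
So 1893^4 ≡ 1954 (mod 3847), giving x = 4.

4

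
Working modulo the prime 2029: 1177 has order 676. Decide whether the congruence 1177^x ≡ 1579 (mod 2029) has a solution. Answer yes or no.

yes

1579 ∈ ⟨1177⟩ iff 1579^676 ≡ 1 (mod 2029), since |⟨1177⟩| = 676.
1579^676 mod 2029 = 1.
Since 1 = 1, 1579 lies in the subgroup.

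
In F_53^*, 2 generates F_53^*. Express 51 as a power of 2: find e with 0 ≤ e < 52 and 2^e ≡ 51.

Baby-step giant-step with m = ceil(sqrt(52)) = 8.
Baby table (2^j mod 53 for j=0..7):
  0:1  1:2  2:4  3:8  4:16  5:32  6:11  7:22
Giant step factor: 2^(-8) ≡ 47 (mod 53).
Scan 51·47^i mod 53 for i = 0, 1, …:
  i=0: 51   i=1: 12   i=2: 34   i=3: 8
Match at i=3, j=3: e = 3·8 + 3 = 27.

27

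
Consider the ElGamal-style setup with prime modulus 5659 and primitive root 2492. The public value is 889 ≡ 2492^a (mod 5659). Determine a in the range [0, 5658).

Baby-step giant-step with m = ceil(sqrt(5658)) = 76.
Baby table (2492^j mod 5659 for j=0..75):
  0:1  1:2492  2:2141  3:4594  4:91  5:412  6:2425  7:4947
  8:2622  9:3538  10:5633  11:3116  12:924  13:5054  14:3293  15:606
  16:4858  17:1535  18:5395  19:4215  20:676  21:3869  22:4271  23:4412
  24:4926  25:1221  26:3849  27:5362  28:1205  29:3590  30:5060  31:1268
  32:2134  33:4127  34:2081  35:2208  36:1788  37:2063  38:2624  39:2863
  40:4256  41:986  42:1106  43:219  44:2484  45:4841  46:4443  47:2952
  48:5343  49:4788  50:2524  51:2659  52:5198  53:5624  54:3324  55:4291
  56:3321  57:2474  58:2557  59:10  60:2284  61:4433  62:668  63:910
  64:4120  65:1614  66:4198  67:3584  68:1426  69:5399  70:2865  71:3581
  72:5268  73:4635  74:401  75:3308
Giant step factor: 2492^(-76) ≡ 3746 (mod 5659).
Scan 889·3746^i mod 5659 for i = 0, 1, …:
  i=0: 889   i=1: 2702   i=2: 3400   i=3: 3650
  i=4: 756   i=5: 2476   i=6: 5654   i=7: 3906
  i=8: 3361   i=9: 4690     …   i=68: 2302
  i=69: 4635
Match at i=69, j=73: a = 69·76 + 73 = 5317.

5317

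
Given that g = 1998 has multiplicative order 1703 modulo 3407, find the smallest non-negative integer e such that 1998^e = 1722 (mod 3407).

Baby-step giant-step with m = ceil(sqrt(1703)) = 42.
Baby table (1998^j mod 3407 for j=0..41):
  0:1  1:1998  2:2407  3:1909  4:1749  5:2327  6:2198  7:3388
  8:2922  9:1965  10:1206  11:839  12:78  13:2529  14:361  15:2401
  16:142  17:935  18:1094  19:1925  20:3054  21:3362  22:2079  23:709
  24:2677  25:3063  26:902  27:3300  28:855  29:1383  30:157  31:242
  32:3129  33:3304  34:2033  35:790  36:979  37:424  38:2216  39:1875
  40:1957  41:2257
Giant step factor: 1998^(-42) ≡ 1526 (mod 3407).
Scan 1722·1526^i mod 3407 for i = 0, 1, …:
  i=0: 1722   i=1: 975   i=2: 2398   i=3: 230
  i=4: 59   i=5: 1452   i=6: 1202   i=7: 1286
  i=8: 4   i=9: 2697     …   i=25: 584
  i=26: 1957
Match at i=26, j=40: e = 26·42 + 40 = 1132.

1132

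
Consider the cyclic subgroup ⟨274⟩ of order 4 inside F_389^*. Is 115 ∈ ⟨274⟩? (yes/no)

115 ∈ ⟨274⟩ iff 115^4 ≡ 1 (mod 389), since |⟨274⟩| = 4.
115^4 mod 389 = 1.
Since 1 = 1, 115 lies in the subgroup.

yes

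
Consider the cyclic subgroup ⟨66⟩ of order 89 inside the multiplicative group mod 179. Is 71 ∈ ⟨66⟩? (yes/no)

no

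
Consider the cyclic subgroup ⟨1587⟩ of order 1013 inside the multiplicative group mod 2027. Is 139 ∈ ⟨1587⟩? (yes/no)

139 ∈ ⟨1587⟩ iff 139^1013 ≡ 1 (mod 2027), since |⟨1587⟩| = 1013.
139^1013 mod 2027 = 2026.
Since 2026 ≠ 1, 139 does not lie in the subgroup.

no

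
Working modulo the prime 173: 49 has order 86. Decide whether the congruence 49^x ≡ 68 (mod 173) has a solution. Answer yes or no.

no

68 ∈ ⟨49⟩ iff 68^86 ≡ 1 (mod 173), since |⟨49⟩| = 86.
68^86 mod 173 = 172.
Since 172 ≠ 1, 68 does not lie in the subgroup.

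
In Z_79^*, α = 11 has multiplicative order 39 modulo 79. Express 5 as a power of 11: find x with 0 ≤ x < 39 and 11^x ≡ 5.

25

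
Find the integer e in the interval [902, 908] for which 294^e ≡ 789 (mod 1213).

907

Compute 294^902 mod 1213 = 710, then multiply by 294 repeatedly:
  294^902=710  294^903=104  294^904=251  294^905=1014  294^906=931
  294^907=789
Found 789 at exponent 907.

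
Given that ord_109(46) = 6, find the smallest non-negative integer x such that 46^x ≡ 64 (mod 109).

5

Successive powers of 46 modulo 109:
  46^0=1  46^1=46  46^2=45  46^3=108  46^4=63  46^5=64
So 46^5 ≡ 64 (mod 109), giving x = 5.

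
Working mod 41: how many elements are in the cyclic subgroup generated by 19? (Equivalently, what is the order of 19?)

The order of 19 must divide p − 1 = 40 = 2^3 · 5.
Divisors: 1, 2, 4, 5, 8, 10, 20, 40.
Check each in increasing order: 19^1 ≡ 19;  19^2 ≡ 33;  19^4 ≡ 23;  19^5 ≡ 27;  19^8 ≡ 37;  19^10 ≡ 32;  19^20 ≡ 40;  19^40 ≡ 1.
Smallest exponent giving 1 is 40.

40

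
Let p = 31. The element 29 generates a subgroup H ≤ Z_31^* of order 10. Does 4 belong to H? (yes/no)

yes

4 ∈ ⟨29⟩ iff 4^10 ≡ 1 (mod 31), since |⟨29⟩| = 10.
4^10 mod 31 = 1.
Since 1 = 1, 4 lies in the subgroup.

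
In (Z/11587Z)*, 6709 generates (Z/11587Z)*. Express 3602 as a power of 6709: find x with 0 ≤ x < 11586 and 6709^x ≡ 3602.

8729

Baby-step giant-step with m = ceil(sqrt(11586)) = 108.
Baby table (6709^j mod 11587 for j=0..107):
  0:1  1:6709  2:6773  3:7430  4:596  5:1049  6:4432  7:2046
  8:7606  9:11093  10:11223  11:2781  12:2659  13:6838  14:3209  15:535
  16:8932  17:8411  18:709  19:6011  20:5039  21:7372  22:5432  23:2173
  24:2211  25:2239  26:4699  27:8951  28:8425  29:1939  30:8137  31:4776
  32:4129  33:8531  34:6286  35:7681  36:4440  37:9370  38:3855  39:1011
  40:4404  41:11173  42:3354  43:32  44:6122  45:8170  46:6020  47:7485
  48:10394  49:2780  50:7537  51:65  52:7366  53:11526  54:7883  55:3979
  56:10250  57:9992  58:5533  59:7736  60:2651  61:11101  62:6960  63:10617
  64:4164  65:19  66:14  67:1230  68:2126  69:11324  70:8344  71:3099
  72:4113  73:5470  74:2201  75:4671  76:6491  77:4173  78:2465  79:3036
  80:10165  81:7490  82:9178  83:1884  84:9926  85:3045  86:1024  87:10512
  88:6526  89:7248  90:7780  91:8172  92:7851  93:9444  94:2080  95:3972
  96:9635  97:8929  98:11458  99:3564  100:6895  101:3251  102:4225  103:3723
  104:7622  105:2567  106:3721  107:5791
Giant step factor: 6709^(-108) ≡ 8938 (mod 11587).
Scan 3602·8938^i mod 11587 for i = 0, 1, …:
  i=0: 3602   i=1: 5990   i=2: 6680   i=3: 9616
  i=4: 7029   i=5: 488   i=6: 5032   i=7: 6869
  i=8: 7196   i=9: 9998     …   i=79: 3724
  i=80: 7248
Match at i=80, j=89: x = 80·108 + 89 = 8729.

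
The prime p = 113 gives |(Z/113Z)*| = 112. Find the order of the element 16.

The order of 16 must divide p − 1 = 112 = 2^4 · 7.
Divisors: 1, 2, 4, 7, 8, 14, 16, 28, 56, 112.
Check each in increasing order: 16^1 ≡ 16;  16^2 ≡ 30;  16^4 ≡ 109;  16^7 ≡ 1.
Smallest exponent giving 1 is 7.

7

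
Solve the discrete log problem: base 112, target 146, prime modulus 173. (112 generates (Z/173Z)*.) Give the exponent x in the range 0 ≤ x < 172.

165

Baby-step giant-step with m = ceil(sqrt(172)) = 14.
Baby table (112^j mod 173 for j=0..13):
  0:1  1:112  2:88  3:168  4:132  5:79  6:25  7:32
  8:124  9:48  10:13  11:72  12:106  13:108
Giant step factor: 112^(-14) ≡ 37 (mod 173).
Scan 146·37^i mod 173 for i = 0, 1, …:
  i=0: 146   i=1: 39   i=2: 59   i=3: 107
  i=4: 153   i=5: 125   i=6: 127   i=7: 28
  i=8: 171   i=9: 99   i=10: 30   i=11: 72
Match at i=11, j=11: x = 11·14 + 11 = 165.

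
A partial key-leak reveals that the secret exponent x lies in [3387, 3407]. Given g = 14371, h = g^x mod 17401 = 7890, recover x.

Compute 14371^3387 mod 17401 = 7345, then multiply by 14371 repeatedly:
  14371^3387=7345  14371^3388=529  14371^3389=15423  14371^3390=7396  14371^3391=2608
  14371^3392=15215  14371^3393=11200  14371^3394=13351  14371^3395=3795  14371^3396=3211
  14371^3397=15230  14371^3398=552  14371^3399=15337  14371^3400=6961  14371^3401=15583
  14371^3402=9824  14371^3403=6391  14371^3404=2583  14371^3405=3960  14371^3406=7890
Found 7890 at exponent 3406.

3406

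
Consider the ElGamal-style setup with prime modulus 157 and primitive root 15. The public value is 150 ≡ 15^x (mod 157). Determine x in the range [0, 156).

Baby-step giant-step with m = ceil(sqrt(156)) = 13.
Baby table (15^j mod 157 for j=0..12):
  0:1  1:15  2:68  3:78  4:71  5:123  6:118  7:43
  8:17  9:98  10:57  11:70  12:108
Giant step factor: 15^(-13) ≡ 22 (mod 157).
Scan 150·22^i mod 157 for i = 0, 1, …:
  i=0: 150   i=1: 3   i=2: 66   i=3: 39
  i=4: 73   i=5: 36   i=6: 7   i=7: 154
  i=8: 91   i=9: 118
Match at i=9, j=6: x = 9·13 + 6 = 123.

123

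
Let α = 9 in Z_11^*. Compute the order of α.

5

The order of 9 must divide p − 1 = 10 = 2 · 5.
Divisors: 1, 2, 5, 10.
Check each in increasing order: 9^1 ≡ 9;  9^2 ≡ 4;  9^5 ≡ 1.
Smallest exponent giving 1 is 5.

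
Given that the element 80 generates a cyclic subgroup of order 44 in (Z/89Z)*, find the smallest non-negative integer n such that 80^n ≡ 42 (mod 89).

27

Baby-step giant-step with m = ceil(sqrt(44)) = 7.
Baby table (80^j mod 89 for j=0..6):
  0:1  1:80  2:81  3:72  4:64  5:47  6:22
Giant step factor: 80^(-7) ≡ 40 (mod 89).
Scan 42·40^i mod 89 for i = 0, 1, …:
  i=0: 42   i=1: 78   i=2: 5   i=3: 22
Match at i=3, j=6: n = 3·7 + 6 = 27.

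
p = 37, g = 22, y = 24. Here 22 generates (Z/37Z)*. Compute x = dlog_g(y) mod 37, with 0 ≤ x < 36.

23

Successive powers of 22 modulo 37:
  22^0=1  22^1=22  22^2=3  22^3=29  22^4=9  22^5=13
  22^6=27  22^7=2  22^8=7  22^9=6  22^10=21  22^11=18
  22^12=26  22^13=17  22^14=4  22^15=14  22^16=12  22^17=5
  22^18=36  22^19=15  22^20=34  22^21=8  22^22=28  22^23=24
So 22^23 ≡ 24 (mod 37), giving x = 23.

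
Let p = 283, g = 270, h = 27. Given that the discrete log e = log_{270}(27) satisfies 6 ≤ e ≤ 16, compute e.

15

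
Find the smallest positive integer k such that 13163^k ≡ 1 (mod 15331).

The order of 13163 must divide p − 1 = 15330 = 2 · 3 · 5 · 7 · 73.
Divisors: 1, 2, 3, 5, 6, 7, 10, 14, 15, 21, 30, 35, 42, 70, 73, 105, 146, 210, 219, 365, 438, 511, 730, 1022, 1095, 1533, 2190, 2555, 3066, 5110, 7665, 15330.
Check each in increasing order: 13163^1 ≡ 13163;  13163^2 ≡ 8938;  13163^3 ≡ 800;  13163^5 ≡ 6154;  13163^6 ≡ 11429;  13163^7 ≡ 12155;  13163^10 ≡ 4146;  13163^14 ≡ 14509;  13163^15 ≡ 3700;  13163^21 ≡ 4402;  13163^30 ≡ 14748;  13163^35 ≡ 15003;  13163^42 ≡ 14551;  13163^70 ≡ 267;  13163^73 ≡ 14297;  13163^105 ≡ 4410;  13163^146 ≡ 11317;  13163^210 ≡ 8392;  13163^219 ≡ 11106;  13163^365 ≡ 3064;  13163^438 ≡ 5341;  13163^511 ≡ 11897;  13163^730 ≡ 5524;  13163^1022 ≡ 2817;  13163^1095 ≡ 112;  13163^1533 ≡ 283;  13163^2190 ≡ 12544;  13163^2555 ≡ 15330;  13163^3066 ≡ 3434;  13163^5110 ≡ 1.
Smallest exponent giving 1 is 5110.

5110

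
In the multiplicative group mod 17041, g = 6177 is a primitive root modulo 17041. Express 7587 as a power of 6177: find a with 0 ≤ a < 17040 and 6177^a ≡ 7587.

Baby-step giant-step with m = ceil(sqrt(17040)) = 131.
Baby table (6177^j mod 17041 for j=0..130):
  0:1  1:6177  2:530  3:1938  4:8244  5:4680  6:6824  7:9455
  8:4028  9:1096  10:4715  11:1486  12:10964  13:3694  14:16980  15:15146
  16:1752  17:1069  18:8346  19:4217  20:9761  21:2639  22:9907  23:1308
  24:2082  25:11600  26:12836  27:13240  28:3721  29:13349  30:12415  31:2955
  32:2124  33:15419  34:1014  35:9431  36:9149  37:5417  38:9326  39:8122
  40:890  41:10328  42:11593  43:3679  44:9530  45:7196  46:6764  47:13737
  48:6310  49:4103  50:4264  51:10383  52:10508  53:15788  54:13874  55:509
  56:8549  57:14155  58:15105  59:4110  60:13421  61:14093  62:7033  63:5332
  64:12552  65:14195  66:6570  67:8269  68:5736  69:3033  70:6782  71:5636
  72:15850  73:4905  74:16328  75:9418  76:14053  77:15568  78:1173  79:3196
  80:8214  81:6821  82:7965  83:2438  84:12323  85:14065  86:4487  87:7533
  88:9411  89:4896  90:11858  91:4648  92:13652  93:9536  94:10176  95:9944
  96:8324  97:4651  98:15142  99:11126  100:15990  101:594  102:5323  103:8082
  104:9425  105:6169  106:2237  107:14739  108:9781  109:6892  110:3466  111:5986
  112:13593  113:2954  114:12988  115:14889  116:16117  117:1187  118:4469  119:15634
  120:16912  121:4094  122:16835  123:5613  124:10107  125:9756  126:5836  127:7257
  128:8659  129:11985  130:5241
Giant step factor: 6177^(-131) ≡ 494 (mod 17041).
Scan 7587·494^i mod 17041 for i = 0, 1, …:
  i=0: 7587   i=1: 15999   i=2: 13523   i=3: 290
  i=4: 6932   i=5: 16208   i=6: 14523   i=7: 101
  i=8: 15812   i=9: 6350     …   i=116: 6873
  i=117: 4103
Match at i=117, j=49: a = 117·131 + 49 = 15376.

15376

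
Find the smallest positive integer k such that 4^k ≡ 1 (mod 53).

26

The order of 4 must divide p − 1 = 52 = 2^2 · 13.
Divisors: 1, 2, 4, 13, 26, 52.
Check each in increasing order: 4^1 ≡ 4;  4^2 ≡ 16;  4^4 ≡ 44;  4^13 ≡ 52;  4^26 ≡ 1.
Smallest exponent giving 1 is 26.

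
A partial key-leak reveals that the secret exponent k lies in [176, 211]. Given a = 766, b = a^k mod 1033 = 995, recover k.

Compute 766^176 mod 1033 = 333, then multiply by 766 repeatedly:
  766^176=333  766^177=960  766^178=897  766^179=157  766^180=434
  766^181=851  766^182=43  766^183=915  766^184=516  766^185=650
  766^186=1027  766^187=569  766^188=961  766^189=630  766^190=169
  766^191=329  766^192=995
Found 995 at exponent 192.

192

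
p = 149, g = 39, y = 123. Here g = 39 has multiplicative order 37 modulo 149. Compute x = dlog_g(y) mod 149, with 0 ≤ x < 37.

21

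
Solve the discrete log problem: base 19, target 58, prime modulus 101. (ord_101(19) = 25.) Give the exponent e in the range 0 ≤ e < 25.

2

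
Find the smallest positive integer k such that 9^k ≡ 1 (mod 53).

26

The order of 9 must divide p − 1 = 52 = 2^2 · 13.
Divisors: 1, 2, 4, 13, 26, 52.
Check each in increasing order: 9^1 ≡ 9;  9^2 ≡ 28;  9^4 ≡ 42;  9^13 ≡ 52;  9^26 ≡ 1.
Smallest exponent giving 1 is 26.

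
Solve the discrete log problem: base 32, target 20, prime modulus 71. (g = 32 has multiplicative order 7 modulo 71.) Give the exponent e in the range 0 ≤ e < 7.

6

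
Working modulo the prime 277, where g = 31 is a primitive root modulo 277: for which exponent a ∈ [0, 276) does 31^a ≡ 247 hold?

Baby-step giant-step with m = ceil(sqrt(276)) = 17.
Baby table (31^j mod 277 for j=0..16):
  0:1  1:31  2:130  3:152  4:3  5:93  6:113  7:179
  8:9  9:2  10:62  11:260  12:27  13:6  14:186  15:226
  16:81
Giant step factor: 31^(-17) ≡ 77 (mod 277).
Scan 247·77^i mod 277 for i = 0, 1, …:
  i=0: 247   i=1: 183   i=2: 241   i=3: 275
  i=4: 123   i=5: 53   i=6: 203   i=7: 119
  i=8: 22   i=9: 32   i=10: 248   i=11: 260
Match at i=11, j=11: a = 11·17 + 11 = 198.

198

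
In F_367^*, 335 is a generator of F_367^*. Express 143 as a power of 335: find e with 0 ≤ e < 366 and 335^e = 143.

181

Baby-step giant-step with m = ceil(sqrt(366)) = 20.
Baby table (335^j mod 367 for j=0..19):
  0:1  1:335  2:290  3:262  4:57  5:11  6:15  7:254
  8:313  9:260  10:121  11:165  12:225  13:140  14:291  15:230
  16:347  17:273  18:72  19:265
Giant step factor: 335^(-20) ≡ 207 (mod 367).
Scan 143·207^i mod 367 for i = 0, 1, …:
  i=0: 143   i=1: 241   i=2: 342   i=3: 330
  i=4: 48   i=5: 27   i=6: 84   i=7: 139
  i=8: 147   i=9: 335
Match at i=9, j=1: e = 9·20 + 1 = 181.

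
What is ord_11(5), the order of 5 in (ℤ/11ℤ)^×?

5

The order of 5 must divide p − 1 = 10 = 2 · 5.
Divisors: 1, 2, 5, 10.
Check each in increasing order: 5^1 ≡ 5;  5^2 ≡ 3;  5^5 ≡ 1.
Smallest exponent giving 1 is 5.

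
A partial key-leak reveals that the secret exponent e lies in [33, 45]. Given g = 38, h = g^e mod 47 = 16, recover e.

34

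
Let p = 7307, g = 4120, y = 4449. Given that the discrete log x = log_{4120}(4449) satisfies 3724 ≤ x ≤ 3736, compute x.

Compute 4120^3724 mod 7307 = 5061, then multiply by 4120 repeatedly:
  4120^3724=5061  4120^3725=4449
Found 4449 at exponent 3725.

3725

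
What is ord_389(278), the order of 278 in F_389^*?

The order of 278 must divide p − 1 = 388 = 2^2 · 97.
Divisors: 1, 2, 4, 97, 194, 388.
Check each in increasing order: 278^1 ≡ 278;  278^2 ≡ 262;  278^4 ≡ 180;  278^97 ≡ 1.
Smallest exponent giving 1 is 97.

97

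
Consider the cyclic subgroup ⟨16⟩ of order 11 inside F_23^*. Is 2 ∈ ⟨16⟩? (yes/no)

yes

⟨16⟩ has order 11; its elements mod 23 are {1, 2, 3, 4, 6, 8, 9, 12, 13, 16, 18}.
2 is in this set.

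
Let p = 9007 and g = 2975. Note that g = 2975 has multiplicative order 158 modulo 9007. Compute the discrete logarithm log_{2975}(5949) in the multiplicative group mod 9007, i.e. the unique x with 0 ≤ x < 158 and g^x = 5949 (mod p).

146

Baby-step giant-step with m = ceil(sqrt(158)) = 13.
Baby table (2975^j mod 9007 for j=0..12):
  0:1  1:2975  2:5751  3:4932  4:297  5:889  6:5724  7:5670
  8:7146  9:2830  10:6712  11:8688  12:5717
Giant step factor: 2975^(-13) ≡ 6263 (mod 9007).
Scan 5949·6263^i mod 9007 for i = 0, 1, …:
  i=0: 5949   i=1: 5635   i=2: 2579   i=3: 2726
  i=4: 4673   i=5: 3256   i=6: 480   i=7: 6909
  i=8: 1439   i=9: 5457   i=10: 4633   i=11: 4932
Match at i=11, j=3: x = 11·13 + 3 = 146.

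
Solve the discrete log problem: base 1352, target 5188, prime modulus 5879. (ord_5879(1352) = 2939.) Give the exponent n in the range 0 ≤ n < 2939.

Baby-step giant-step with m = ceil(sqrt(2939)) = 55.
Baby table (1352^j mod 5879 for j=0..54):
  0:1  1:1352  2:5414  3:373  4:4581  5:2925  6:3912  7:3803
  8:3410  9:1184  10:1680  11:2066  12:707  13:3466  14:469  15:5035
  16:5317  17:4446  18:2654  19:2018  20:480  21:2270  22:202  23:2670
  24:134  25:4798  26:2359  27:2950  28:2438  29:3936  30:977  31:4008
  32:4257  33:5802  34:1718  35:531  36:674  37:3  38:4056  39:4484
  40:1119  41:1985  42:2896  43:5857  44:5530  45:4351  46:3552  47:5040
  48:319  49:2121  50:4519  51:1407  52:3347  53:4193  54:1580
Giant step factor: 1352^(-55) ≡ 5450 (mod 5879).
Scan 5188·5450^i mod 5879 for i = 0, 1, …:
  i=0: 5188   i=1: 2489   i=2: 2197   i=3: 4006
  i=4: 3973   i=5: 493   i=6: 147   i=7: 1606
  i=8: 4748   i=9: 3121     …   i=28: 4740
  i=29: 674
Match at i=29, j=36: n = 29·55 + 36 = 1631.

1631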